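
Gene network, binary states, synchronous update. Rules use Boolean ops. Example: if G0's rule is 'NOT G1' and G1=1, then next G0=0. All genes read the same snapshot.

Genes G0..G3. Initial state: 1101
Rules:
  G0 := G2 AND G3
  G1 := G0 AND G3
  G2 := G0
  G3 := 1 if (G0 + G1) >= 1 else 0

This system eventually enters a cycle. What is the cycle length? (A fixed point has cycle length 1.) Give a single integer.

Answer: 2

Derivation:
Step 0: 1101
Step 1: G0=G2&G3=0&1=0 G1=G0&G3=1&1=1 G2=G0=1 G3=(1+1>=1)=1 -> 0111
Step 2: G0=G2&G3=1&1=1 G1=G0&G3=0&1=0 G2=G0=0 G3=(0+1>=1)=1 -> 1001
Step 3: G0=G2&G3=0&1=0 G1=G0&G3=1&1=1 G2=G0=1 G3=(1+0>=1)=1 -> 0111
State from step 3 equals state from step 1 -> cycle length 2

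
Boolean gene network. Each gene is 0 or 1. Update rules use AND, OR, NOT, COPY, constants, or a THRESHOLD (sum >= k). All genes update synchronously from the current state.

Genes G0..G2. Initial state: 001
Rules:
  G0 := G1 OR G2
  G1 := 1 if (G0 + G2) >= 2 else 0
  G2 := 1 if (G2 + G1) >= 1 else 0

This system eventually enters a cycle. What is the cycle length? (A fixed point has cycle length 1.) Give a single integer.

Step 0: 001
Step 1: G0=G1|G2=0|1=1 G1=(0+1>=2)=0 G2=(1+0>=1)=1 -> 101
Step 2: G0=G1|G2=0|1=1 G1=(1+1>=2)=1 G2=(1+0>=1)=1 -> 111
Step 3: G0=G1|G2=1|1=1 G1=(1+1>=2)=1 G2=(1+1>=1)=1 -> 111
State from step 3 equals state from step 2 -> cycle length 1

Answer: 1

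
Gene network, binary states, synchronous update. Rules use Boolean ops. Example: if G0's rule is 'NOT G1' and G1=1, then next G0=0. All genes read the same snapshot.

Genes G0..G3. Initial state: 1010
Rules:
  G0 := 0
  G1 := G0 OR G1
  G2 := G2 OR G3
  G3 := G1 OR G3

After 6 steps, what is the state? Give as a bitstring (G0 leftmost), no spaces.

Step 1: G0=0(const) G1=G0|G1=1|0=1 G2=G2|G3=1|0=1 G3=G1|G3=0|0=0 -> 0110
Step 2: G0=0(const) G1=G0|G1=0|1=1 G2=G2|G3=1|0=1 G3=G1|G3=1|0=1 -> 0111
Step 3: G0=0(const) G1=G0|G1=0|1=1 G2=G2|G3=1|1=1 G3=G1|G3=1|1=1 -> 0111
Step 4: G0=0(const) G1=G0|G1=0|1=1 G2=G2|G3=1|1=1 G3=G1|G3=1|1=1 -> 0111
Step 5: G0=0(const) G1=G0|G1=0|1=1 G2=G2|G3=1|1=1 G3=G1|G3=1|1=1 -> 0111
Step 6: G0=0(const) G1=G0|G1=0|1=1 G2=G2|G3=1|1=1 G3=G1|G3=1|1=1 -> 0111

0111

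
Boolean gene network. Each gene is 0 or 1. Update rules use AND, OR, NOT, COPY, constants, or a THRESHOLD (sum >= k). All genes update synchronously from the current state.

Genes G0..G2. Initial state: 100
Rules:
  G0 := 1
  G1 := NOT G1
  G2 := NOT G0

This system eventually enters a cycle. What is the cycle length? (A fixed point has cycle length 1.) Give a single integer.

Step 0: 100
Step 1: G0=1(const) G1=NOT G1=NOT 0=1 G2=NOT G0=NOT 1=0 -> 110
Step 2: G0=1(const) G1=NOT G1=NOT 1=0 G2=NOT G0=NOT 1=0 -> 100
State from step 2 equals state from step 0 -> cycle length 2

Answer: 2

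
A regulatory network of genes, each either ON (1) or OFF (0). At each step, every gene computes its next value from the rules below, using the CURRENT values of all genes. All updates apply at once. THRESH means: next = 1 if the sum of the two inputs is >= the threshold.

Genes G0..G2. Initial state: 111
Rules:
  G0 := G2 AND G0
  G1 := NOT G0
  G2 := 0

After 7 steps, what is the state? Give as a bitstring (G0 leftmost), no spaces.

Step 1: G0=G2&G0=1&1=1 G1=NOT G0=NOT 1=0 G2=0(const) -> 100
Step 2: G0=G2&G0=0&1=0 G1=NOT G0=NOT 1=0 G2=0(const) -> 000
Step 3: G0=G2&G0=0&0=0 G1=NOT G0=NOT 0=1 G2=0(const) -> 010
Step 4: G0=G2&G0=0&0=0 G1=NOT G0=NOT 0=1 G2=0(const) -> 010
Step 5: G0=G2&G0=0&0=0 G1=NOT G0=NOT 0=1 G2=0(const) -> 010
Step 6: G0=G2&G0=0&0=0 G1=NOT G0=NOT 0=1 G2=0(const) -> 010
Step 7: G0=G2&G0=0&0=0 G1=NOT G0=NOT 0=1 G2=0(const) -> 010

010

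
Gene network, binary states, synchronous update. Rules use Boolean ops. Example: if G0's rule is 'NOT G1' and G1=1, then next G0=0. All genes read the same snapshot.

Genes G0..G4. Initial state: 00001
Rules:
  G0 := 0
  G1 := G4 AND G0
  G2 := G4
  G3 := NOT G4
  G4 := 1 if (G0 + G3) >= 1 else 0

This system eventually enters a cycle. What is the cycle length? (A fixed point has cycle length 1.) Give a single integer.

Answer: 4

Derivation:
Step 0: 00001
Step 1: G0=0(const) G1=G4&G0=1&0=0 G2=G4=1 G3=NOT G4=NOT 1=0 G4=(0+0>=1)=0 -> 00100
Step 2: G0=0(const) G1=G4&G0=0&0=0 G2=G4=0 G3=NOT G4=NOT 0=1 G4=(0+0>=1)=0 -> 00010
Step 3: G0=0(const) G1=G4&G0=0&0=0 G2=G4=0 G3=NOT G4=NOT 0=1 G4=(0+1>=1)=1 -> 00011
Step 4: G0=0(const) G1=G4&G0=1&0=0 G2=G4=1 G3=NOT G4=NOT 1=0 G4=(0+1>=1)=1 -> 00101
Step 5: G0=0(const) G1=G4&G0=1&0=0 G2=G4=1 G3=NOT G4=NOT 1=0 G4=(0+0>=1)=0 -> 00100
State from step 5 equals state from step 1 -> cycle length 4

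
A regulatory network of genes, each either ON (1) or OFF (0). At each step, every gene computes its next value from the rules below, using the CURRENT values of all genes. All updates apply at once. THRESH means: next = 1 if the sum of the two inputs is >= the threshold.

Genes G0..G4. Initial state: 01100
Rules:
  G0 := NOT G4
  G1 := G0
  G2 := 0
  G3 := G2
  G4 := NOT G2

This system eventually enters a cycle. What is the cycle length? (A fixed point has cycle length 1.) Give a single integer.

Answer: 1

Derivation:
Step 0: 01100
Step 1: G0=NOT G4=NOT 0=1 G1=G0=0 G2=0(const) G3=G2=1 G4=NOT G2=NOT 1=0 -> 10010
Step 2: G0=NOT G4=NOT 0=1 G1=G0=1 G2=0(const) G3=G2=0 G4=NOT G2=NOT 0=1 -> 11001
Step 3: G0=NOT G4=NOT 1=0 G1=G0=1 G2=0(const) G3=G2=0 G4=NOT G2=NOT 0=1 -> 01001
Step 4: G0=NOT G4=NOT 1=0 G1=G0=0 G2=0(const) G3=G2=0 G4=NOT G2=NOT 0=1 -> 00001
Step 5: G0=NOT G4=NOT 1=0 G1=G0=0 G2=0(const) G3=G2=0 G4=NOT G2=NOT 0=1 -> 00001
State from step 5 equals state from step 4 -> cycle length 1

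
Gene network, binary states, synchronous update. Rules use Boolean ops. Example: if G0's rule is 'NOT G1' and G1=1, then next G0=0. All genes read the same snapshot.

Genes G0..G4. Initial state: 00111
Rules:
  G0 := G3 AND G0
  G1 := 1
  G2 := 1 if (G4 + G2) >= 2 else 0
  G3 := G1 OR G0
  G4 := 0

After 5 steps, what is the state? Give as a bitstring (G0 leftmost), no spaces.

Step 1: G0=G3&G0=1&0=0 G1=1(const) G2=(1+1>=2)=1 G3=G1|G0=0|0=0 G4=0(const) -> 01100
Step 2: G0=G3&G0=0&0=0 G1=1(const) G2=(0+1>=2)=0 G3=G1|G0=1|0=1 G4=0(const) -> 01010
Step 3: G0=G3&G0=1&0=0 G1=1(const) G2=(0+0>=2)=0 G3=G1|G0=1|0=1 G4=0(const) -> 01010
Step 4: G0=G3&G0=1&0=0 G1=1(const) G2=(0+0>=2)=0 G3=G1|G0=1|0=1 G4=0(const) -> 01010
Step 5: G0=G3&G0=1&0=0 G1=1(const) G2=(0+0>=2)=0 G3=G1|G0=1|0=1 G4=0(const) -> 01010

01010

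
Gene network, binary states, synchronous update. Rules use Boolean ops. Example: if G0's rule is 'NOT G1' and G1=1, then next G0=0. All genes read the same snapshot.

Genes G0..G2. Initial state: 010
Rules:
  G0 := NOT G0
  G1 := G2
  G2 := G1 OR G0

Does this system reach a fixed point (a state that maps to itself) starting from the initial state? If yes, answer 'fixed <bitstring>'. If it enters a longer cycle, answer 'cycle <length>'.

Answer: cycle 2

Derivation:
Step 0: 010
Step 1: G0=NOT G0=NOT 0=1 G1=G2=0 G2=G1|G0=1|0=1 -> 101
Step 2: G0=NOT G0=NOT 1=0 G1=G2=1 G2=G1|G0=0|1=1 -> 011
Step 3: G0=NOT G0=NOT 0=1 G1=G2=1 G2=G1|G0=1|0=1 -> 111
Step 4: G0=NOT G0=NOT 1=0 G1=G2=1 G2=G1|G0=1|1=1 -> 011
Cycle of length 2 starting at step 2 -> no fixed point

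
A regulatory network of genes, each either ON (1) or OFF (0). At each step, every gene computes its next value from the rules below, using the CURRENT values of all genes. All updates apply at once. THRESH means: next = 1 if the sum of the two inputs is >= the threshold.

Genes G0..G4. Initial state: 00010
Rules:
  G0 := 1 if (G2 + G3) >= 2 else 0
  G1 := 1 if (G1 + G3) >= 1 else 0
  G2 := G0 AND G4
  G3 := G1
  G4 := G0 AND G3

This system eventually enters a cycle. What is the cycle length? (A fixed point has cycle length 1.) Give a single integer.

Answer: 1

Derivation:
Step 0: 00010
Step 1: G0=(0+1>=2)=0 G1=(0+1>=1)=1 G2=G0&G4=0&0=0 G3=G1=0 G4=G0&G3=0&1=0 -> 01000
Step 2: G0=(0+0>=2)=0 G1=(1+0>=1)=1 G2=G0&G4=0&0=0 G3=G1=1 G4=G0&G3=0&0=0 -> 01010
Step 3: G0=(0+1>=2)=0 G1=(1+1>=1)=1 G2=G0&G4=0&0=0 G3=G1=1 G4=G0&G3=0&1=0 -> 01010
State from step 3 equals state from step 2 -> cycle length 1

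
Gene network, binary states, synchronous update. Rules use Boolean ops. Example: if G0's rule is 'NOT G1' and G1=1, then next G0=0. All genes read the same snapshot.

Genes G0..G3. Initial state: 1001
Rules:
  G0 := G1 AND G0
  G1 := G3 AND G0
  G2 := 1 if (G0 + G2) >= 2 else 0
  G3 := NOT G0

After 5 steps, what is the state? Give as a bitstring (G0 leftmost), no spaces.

Step 1: G0=G1&G0=0&1=0 G1=G3&G0=1&1=1 G2=(1+0>=2)=0 G3=NOT G0=NOT 1=0 -> 0100
Step 2: G0=G1&G0=1&0=0 G1=G3&G0=0&0=0 G2=(0+0>=2)=0 G3=NOT G0=NOT 0=1 -> 0001
Step 3: G0=G1&G0=0&0=0 G1=G3&G0=1&0=0 G2=(0+0>=2)=0 G3=NOT G0=NOT 0=1 -> 0001
Step 4: G0=G1&G0=0&0=0 G1=G3&G0=1&0=0 G2=(0+0>=2)=0 G3=NOT G0=NOT 0=1 -> 0001
Step 5: G0=G1&G0=0&0=0 G1=G3&G0=1&0=0 G2=(0+0>=2)=0 G3=NOT G0=NOT 0=1 -> 0001

0001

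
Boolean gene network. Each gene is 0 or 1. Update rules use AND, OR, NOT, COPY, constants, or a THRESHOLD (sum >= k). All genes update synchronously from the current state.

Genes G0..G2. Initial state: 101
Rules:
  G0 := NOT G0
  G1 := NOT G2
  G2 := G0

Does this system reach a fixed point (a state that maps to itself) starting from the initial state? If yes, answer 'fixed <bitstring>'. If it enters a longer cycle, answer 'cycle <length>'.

Answer: cycle 2

Derivation:
Step 0: 101
Step 1: G0=NOT G0=NOT 1=0 G1=NOT G2=NOT 1=0 G2=G0=1 -> 001
Step 2: G0=NOT G0=NOT 0=1 G1=NOT G2=NOT 1=0 G2=G0=0 -> 100
Step 3: G0=NOT G0=NOT 1=0 G1=NOT G2=NOT 0=1 G2=G0=1 -> 011
Step 4: G0=NOT G0=NOT 0=1 G1=NOT G2=NOT 1=0 G2=G0=0 -> 100
Cycle of length 2 starting at step 2 -> no fixed point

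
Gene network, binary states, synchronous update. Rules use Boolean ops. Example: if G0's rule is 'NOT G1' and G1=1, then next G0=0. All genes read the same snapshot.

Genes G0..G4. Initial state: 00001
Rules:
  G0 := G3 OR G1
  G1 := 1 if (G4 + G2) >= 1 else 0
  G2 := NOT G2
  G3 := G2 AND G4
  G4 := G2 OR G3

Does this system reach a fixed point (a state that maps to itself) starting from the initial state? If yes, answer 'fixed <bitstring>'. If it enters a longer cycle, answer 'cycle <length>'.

Step 0: 00001
Step 1: G0=G3|G1=0|0=0 G1=(1+0>=1)=1 G2=NOT G2=NOT 0=1 G3=G2&G4=0&1=0 G4=G2|G3=0|0=0 -> 01100
Step 2: G0=G3|G1=0|1=1 G1=(0+1>=1)=1 G2=NOT G2=NOT 1=0 G3=G2&G4=1&0=0 G4=G2|G3=1|0=1 -> 11001
Step 3: G0=G3|G1=0|1=1 G1=(1+0>=1)=1 G2=NOT G2=NOT 0=1 G3=G2&G4=0&1=0 G4=G2|G3=0|0=0 -> 11100
Step 4: G0=G3|G1=0|1=1 G1=(0+1>=1)=1 G2=NOT G2=NOT 1=0 G3=G2&G4=1&0=0 G4=G2|G3=1|0=1 -> 11001
Cycle of length 2 starting at step 2 -> no fixed point

Answer: cycle 2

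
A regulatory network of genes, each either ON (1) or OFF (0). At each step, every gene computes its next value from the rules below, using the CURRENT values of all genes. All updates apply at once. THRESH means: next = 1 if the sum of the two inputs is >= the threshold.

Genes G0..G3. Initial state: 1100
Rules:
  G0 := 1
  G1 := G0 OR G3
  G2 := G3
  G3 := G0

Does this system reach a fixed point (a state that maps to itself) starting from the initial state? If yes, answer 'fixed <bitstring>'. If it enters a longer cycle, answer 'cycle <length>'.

Answer: fixed 1111

Derivation:
Step 0: 1100
Step 1: G0=1(const) G1=G0|G3=1|0=1 G2=G3=0 G3=G0=1 -> 1101
Step 2: G0=1(const) G1=G0|G3=1|1=1 G2=G3=1 G3=G0=1 -> 1111
Step 3: G0=1(const) G1=G0|G3=1|1=1 G2=G3=1 G3=G0=1 -> 1111
Fixed point reached at step 2: 1111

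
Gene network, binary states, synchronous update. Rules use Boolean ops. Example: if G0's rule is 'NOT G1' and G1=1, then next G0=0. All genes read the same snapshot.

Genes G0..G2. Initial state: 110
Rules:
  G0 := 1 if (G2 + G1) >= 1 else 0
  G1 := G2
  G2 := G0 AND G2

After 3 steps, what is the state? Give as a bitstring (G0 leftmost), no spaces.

Step 1: G0=(0+1>=1)=1 G1=G2=0 G2=G0&G2=1&0=0 -> 100
Step 2: G0=(0+0>=1)=0 G1=G2=0 G2=G0&G2=1&0=0 -> 000
Step 3: G0=(0+0>=1)=0 G1=G2=0 G2=G0&G2=0&0=0 -> 000

000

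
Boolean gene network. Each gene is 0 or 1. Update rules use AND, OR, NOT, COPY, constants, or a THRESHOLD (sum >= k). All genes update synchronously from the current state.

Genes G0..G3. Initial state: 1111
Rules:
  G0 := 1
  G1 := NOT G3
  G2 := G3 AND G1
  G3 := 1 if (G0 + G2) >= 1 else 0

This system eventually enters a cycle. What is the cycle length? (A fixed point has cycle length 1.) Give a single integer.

Step 0: 1111
Step 1: G0=1(const) G1=NOT G3=NOT 1=0 G2=G3&G1=1&1=1 G3=(1+1>=1)=1 -> 1011
Step 2: G0=1(const) G1=NOT G3=NOT 1=0 G2=G3&G1=1&0=0 G3=(1+1>=1)=1 -> 1001
Step 3: G0=1(const) G1=NOT G3=NOT 1=0 G2=G3&G1=1&0=0 G3=(1+0>=1)=1 -> 1001
State from step 3 equals state from step 2 -> cycle length 1

Answer: 1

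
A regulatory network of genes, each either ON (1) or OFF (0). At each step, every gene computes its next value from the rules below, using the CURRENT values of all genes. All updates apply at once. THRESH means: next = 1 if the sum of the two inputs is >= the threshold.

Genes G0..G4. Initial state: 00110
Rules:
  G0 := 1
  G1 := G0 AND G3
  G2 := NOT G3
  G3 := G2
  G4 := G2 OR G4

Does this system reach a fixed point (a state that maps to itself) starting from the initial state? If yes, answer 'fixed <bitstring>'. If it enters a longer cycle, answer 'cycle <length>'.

Answer: cycle 4

Derivation:
Step 0: 00110
Step 1: G0=1(const) G1=G0&G3=0&1=0 G2=NOT G3=NOT 1=0 G3=G2=1 G4=G2|G4=1|0=1 -> 10011
Step 2: G0=1(const) G1=G0&G3=1&1=1 G2=NOT G3=NOT 1=0 G3=G2=0 G4=G2|G4=0|1=1 -> 11001
Step 3: G0=1(const) G1=G0&G3=1&0=0 G2=NOT G3=NOT 0=1 G3=G2=0 G4=G2|G4=0|1=1 -> 10101
Step 4: G0=1(const) G1=G0&G3=1&0=0 G2=NOT G3=NOT 0=1 G3=G2=1 G4=G2|G4=1|1=1 -> 10111
Step 5: G0=1(const) G1=G0&G3=1&1=1 G2=NOT G3=NOT 1=0 G3=G2=1 G4=G2|G4=1|1=1 -> 11011
Step 6: G0=1(const) G1=G0&G3=1&1=1 G2=NOT G3=NOT 1=0 G3=G2=0 G4=G2|G4=0|1=1 -> 11001
Cycle of length 4 starting at step 2 -> no fixed point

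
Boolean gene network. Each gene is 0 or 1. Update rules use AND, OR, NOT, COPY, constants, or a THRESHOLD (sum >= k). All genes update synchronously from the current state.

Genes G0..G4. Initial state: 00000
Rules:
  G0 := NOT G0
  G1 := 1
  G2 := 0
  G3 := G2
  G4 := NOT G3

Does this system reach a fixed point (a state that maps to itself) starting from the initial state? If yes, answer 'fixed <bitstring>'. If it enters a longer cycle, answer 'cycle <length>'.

Step 0: 00000
Step 1: G0=NOT G0=NOT 0=1 G1=1(const) G2=0(const) G3=G2=0 G4=NOT G3=NOT 0=1 -> 11001
Step 2: G0=NOT G0=NOT 1=0 G1=1(const) G2=0(const) G3=G2=0 G4=NOT G3=NOT 0=1 -> 01001
Step 3: G0=NOT G0=NOT 0=1 G1=1(const) G2=0(const) G3=G2=0 G4=NOT G3=NOT 0=1 -> 11001
Cycle of length 2 starting at step 1 -> no fixed point

Answer: cycle 2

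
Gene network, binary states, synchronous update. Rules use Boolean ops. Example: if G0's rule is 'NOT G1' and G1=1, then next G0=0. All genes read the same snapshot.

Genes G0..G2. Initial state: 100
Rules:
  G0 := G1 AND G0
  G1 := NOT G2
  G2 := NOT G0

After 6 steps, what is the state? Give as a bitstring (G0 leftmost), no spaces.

Step 1: G0=G1&G0=0&1=0 G1=NOT G2=NOT 0=1 G2=NOT G0=NOT 1=0 -> 010
Step 2: G0=G1&G0=1&0=0 G1=NOT G2=NOT 0=1 G2=NOT G0=NOT 0=1 -> 011
Step 3: G0=G1&G0=1&0=0 G1=NOT G2=NOT 1=0 G2=NOT G0=NOT 0=1 -> 001
Step 4: G0=G1&G0=0&0=0 G1=NOT G2=NOT 1=0 G2=NOT G0=NOT 0=1 -> 001
Step 5: G0=G1&G0=0&0=0 G1=NOT G2=NOT 1=0 G2=NOT G0=NOT 0=1 -> 001
Step 6: G0=G1&G0=0&0=0 G1=NOT G2=NOT 1=0 G2=NOT G0=NOT 0=1 -> 001

001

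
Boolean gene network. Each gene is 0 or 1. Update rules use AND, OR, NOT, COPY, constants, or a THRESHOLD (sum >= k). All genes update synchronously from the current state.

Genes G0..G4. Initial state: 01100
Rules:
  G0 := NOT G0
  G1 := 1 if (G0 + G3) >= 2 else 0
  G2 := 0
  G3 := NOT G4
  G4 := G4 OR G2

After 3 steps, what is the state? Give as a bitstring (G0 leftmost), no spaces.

Step 1: G0=NOT G0=NOT 0=1 G1=(0+0>=2)=0 G2=0(const) G3=NOT G4=NOT 0=1 G4=G4|G2=0|1=1 -> 10011
Step 2: G0=NOT G0=NOT 1=0 G1=(1+1>=2)=1 G2=0(const) G3=NOT G4=NOT 1=0 G4=G4|G2=1|0=1 -> 01001
Step 3: G0=NOT G0=NOT 0=1 G1=(0+0>=2)=0 G2=0(const) G3=NOT G4=NOT 1=0 G4=G4|G2=1|0=1 -> 10001

10001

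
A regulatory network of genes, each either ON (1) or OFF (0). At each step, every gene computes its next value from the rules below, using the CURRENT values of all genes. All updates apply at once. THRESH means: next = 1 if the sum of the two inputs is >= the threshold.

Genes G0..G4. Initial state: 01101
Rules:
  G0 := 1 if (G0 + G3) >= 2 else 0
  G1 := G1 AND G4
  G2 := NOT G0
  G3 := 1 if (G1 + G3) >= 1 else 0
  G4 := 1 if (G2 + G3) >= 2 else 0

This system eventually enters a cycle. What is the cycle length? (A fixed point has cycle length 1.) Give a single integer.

Step 0: 01101
Step 1: G0=(0+0>=2)=0 G1=G1&G4=1&1=1 G2=NOT G0=NOT 0=1 G3=(1+0>=1)=1 G4=(1+0>=2)=0 -> 01110
Step 2: G0=(0+1>=2)=0 G1=G1&G4=1&0=0 G2=NOT G0=NOT 0=1 G3=(1+1>=1)=1 G4=(1+1>=2)=1 -> 00111
Step 3: G0=(0+1>=2)=0 G1=G1&G4=0&1=0 G2=NOT G0=NOT 0=1 G3=(0+1>=1)=1 G4=(1+1>=2)=1 -> 00111
State from step 3 equals state from step 2 -> cycle length 1

Answer: 1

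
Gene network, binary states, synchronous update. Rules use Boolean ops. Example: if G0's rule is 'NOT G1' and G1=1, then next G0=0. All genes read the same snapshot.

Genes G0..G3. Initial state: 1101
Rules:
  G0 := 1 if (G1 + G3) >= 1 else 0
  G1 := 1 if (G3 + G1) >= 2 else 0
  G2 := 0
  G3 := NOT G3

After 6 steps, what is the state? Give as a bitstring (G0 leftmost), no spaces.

Step 1: G0=(1+1>=1)=1 G1=(1+1>=2)=1 G2=0(const) G3=NOT G3=NOT 1=0 -> 1100
Step 2: G0=(1+0>=1)=1 G1=(0+1>=2)=0 G2=0(const) G3=NOT G3=NOT 0=1 -> 1001
Step 3: G0=(0+1>=1)=1 G1=(1+0>=2)=0 G2=0(const) G3=NOT G3=NOT 1=0 -> 1000
Step 4: G0=(0+0>=1)=0 G1=(0+0>=2)=0 G2=0(const) G3=NOT G3=NOT 0=1 -> 0001
Step 5: G0=(0+1>=1)=1 G1=(1+0>=2)=0 G2=0(const) G3=NOT G3=NOT 1=0 -> 1000
Step 6: G0=(0+0>=1)=0 G1=(0+0>=2)=0 G2=0(const) G3=NOT G3=NOT 0=1 -> 0001

0001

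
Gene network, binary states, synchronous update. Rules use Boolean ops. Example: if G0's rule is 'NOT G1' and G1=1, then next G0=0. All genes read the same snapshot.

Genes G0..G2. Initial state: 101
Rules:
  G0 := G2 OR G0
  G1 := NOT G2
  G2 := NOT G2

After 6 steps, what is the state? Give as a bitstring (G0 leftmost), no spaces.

Step 1: G0=G2|G0=1|1=1 G1=NOT G2=NOT 1=0 G2=NOT G2=NOT 1=0 -> 100
Step 2: G0=G2|G0=0|1=1 G1=NOT G2=NOT 0=1 G2=NOT G2=NOT 0=1 -> 111
Step 3: G0=G2|G0=1|1=1 G1=NOT G2=NOT 1=0 G2=NOT G2=NOT 1=0 -> 100
Step 4: G0=G2|G0=0|1=1 G1=NOT G2=NOT 0=1 G2=NOT G2=NOT 0=1 -> 111
Step 5: G0=G2|G0=1|1=1 G1=NOT G2=NOT 1=0 G2=NOT G2=NOT 1=0 -> 100
Step 6: G0=G2|G0=0|1=1 G1=NOT G2=NOT 0=1 G2=NOT G2=NOT 0=1 -> 111

111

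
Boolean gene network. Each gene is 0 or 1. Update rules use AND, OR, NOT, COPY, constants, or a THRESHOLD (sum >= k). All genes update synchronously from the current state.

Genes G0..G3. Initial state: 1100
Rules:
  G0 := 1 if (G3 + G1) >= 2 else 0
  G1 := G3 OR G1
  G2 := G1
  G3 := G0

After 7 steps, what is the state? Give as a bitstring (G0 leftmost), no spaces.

Step 1: G0=(0+1>=2)=0 G1=G3|G1=0|1=1 G2=G1=1 G3=G0=1 -> 0111
Step 2: G0=(1+1>=2)=1 G1=G3|G1=1|1=1 G2=G1=1 G3=G0=0 -> 1110
Step 3: G0=(0+1>=2)=0 G1=G3|G1=0|1=1 G2=G1=1 G3=G0=1 -> 0111
Step 4: G0=(1+1>=2)=1 G1=G3|G1=1|1=1 G2=G1=1 G3=G0=0 -> 1110
Step 5: G0=(0+1>=2)=0 G1=G3|G1=0|1=1 G2=G1=1 G3=G0=1 -> 0111
Step 6: G0=(1+1>=2)=1 G1=G3|G1=1|1=1 G2=G1=1 G3=G0=0 -> 1110
Step 7: G0=(0+1>=2)=0 G1=G3|G1=0|1=1 G2=G1=1 G3=G0=1 -> 0111

0111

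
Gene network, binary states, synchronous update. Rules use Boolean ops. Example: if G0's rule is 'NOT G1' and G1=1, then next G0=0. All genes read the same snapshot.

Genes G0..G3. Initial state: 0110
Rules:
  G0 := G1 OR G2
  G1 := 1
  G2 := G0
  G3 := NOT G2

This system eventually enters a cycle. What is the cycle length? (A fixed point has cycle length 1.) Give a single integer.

Answer: 1

Derivation:
Step 0: 0110
Step 1: G0=G1|G2=1|1=1 G1=1(const) G2=G0=0 G3=NOT G2=NOT 1=0 -> 1100
Step 2: G0=G1|G2=1|0=1 G1=1(const) G2=G0=1 G3=NOT G2=NOT 0=1 -> 1111
Step 3: G0=G1|G2=1|1=1 G1=1(const) G2=G0=1 G3=NOT G2=NOT 1=0 -> 1110
Step 4: G0=G1|G2=1|1=1 G1=1(const) G2=G0=1 G3=NOT G2=NOT 1=0 -> 1110
State from step 4 equals state from step 3 -> cycle length 1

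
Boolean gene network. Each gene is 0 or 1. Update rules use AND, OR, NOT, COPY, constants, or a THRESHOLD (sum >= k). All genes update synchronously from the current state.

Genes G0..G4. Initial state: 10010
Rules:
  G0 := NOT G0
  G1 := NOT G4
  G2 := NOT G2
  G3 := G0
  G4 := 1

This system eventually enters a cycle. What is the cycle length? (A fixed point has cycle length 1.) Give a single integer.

Step 0: 10010
Step 1: G0=NOT G0=NOT 1=0 G1=NOT G4=NOT 0=1 G2=NOT G2=NOT 0=1 G3=G0=1 G4=1(const) -> 01111
Step 2: G0=NOT G0=NOT 0=1 G1=NOT G4=NOT 1=0 G2=NOT G2=NOT 1=0 G3=G0=0 G4=1(const) -> 10001
Step 3: G0=NOT G0=NOT 1=0 G1=NOT G4=NOT 1=0 G2=NOT G2=NOT 0=1 G3=G0=1 G4=1(const) -> 00111
Step 4: G0=NOT G0=NOT 0=1 G1=NOT G4=NOT 1=0 G2=NOT G2=NOT 1=0 G3=G0=0 G4=1(const) -> 10001
State from step 4 equals state from step 2 -> cycle length 2

Answer: 2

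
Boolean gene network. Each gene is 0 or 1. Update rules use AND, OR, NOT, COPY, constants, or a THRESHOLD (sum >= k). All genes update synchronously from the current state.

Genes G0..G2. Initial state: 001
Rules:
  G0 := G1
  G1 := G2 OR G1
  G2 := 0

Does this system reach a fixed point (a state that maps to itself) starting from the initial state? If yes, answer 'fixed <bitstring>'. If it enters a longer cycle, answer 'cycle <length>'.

Answer: fixed 110

Derivation:
Step 0: 001
Step 1: G0=G1=0 G1=G2|G1=1|0=1 G2=0(const) -> 010
Step 2: G0=G1=1 G1=G2|G1=0|1=1 G2=0(const) -> 110
Step 3: G0=G1=1 G1=G2|G1=0|1=1 G2=0(const) -> 110
Fixed point reached at step 2: 110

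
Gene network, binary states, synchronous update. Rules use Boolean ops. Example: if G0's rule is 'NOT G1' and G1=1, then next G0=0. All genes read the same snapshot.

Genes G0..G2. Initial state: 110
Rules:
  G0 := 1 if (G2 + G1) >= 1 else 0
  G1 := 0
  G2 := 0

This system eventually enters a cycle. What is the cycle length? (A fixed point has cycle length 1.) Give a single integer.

Answer: 1

Derivation:
Step 0: 110
Step 1: G0=(0+1>=1)=1 G1=0(const) G2=0(const) -> 100
Step 2: G0=(0+0>=1)=0 G1=0(const) G2=0(const) -> 000
Step 3: G0=(0+0>=1)=0 G1=0(const) G2=0(const) -> 000
State from step 3 equals state from step 2 -> cycle length 1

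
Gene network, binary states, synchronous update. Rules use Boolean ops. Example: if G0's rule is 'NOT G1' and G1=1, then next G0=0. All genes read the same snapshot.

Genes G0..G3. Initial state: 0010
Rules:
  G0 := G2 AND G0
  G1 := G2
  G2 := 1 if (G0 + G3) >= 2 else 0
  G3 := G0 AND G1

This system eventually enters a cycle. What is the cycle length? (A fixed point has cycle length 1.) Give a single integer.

Step 0: 0010
Step 1: G0=G2&G0=1&0=0 G1=G2=1 G2=(0+0>=2)=0 G3=G0&G1=0&0=0 -> 0100
Step 2: G0=G2&G0=0&0=0 G1=G2=0 G2=(0+0>=2)=0 G3=G0&G1=0&1=0 -> 0000
Step 3: G0=G2&G0=0&0=0 G1=G2=0 G2=(0+0>=2)=0 G3=G0&G1=0&0=0 -> 0000
State from step 3 equals state from step 2 -> cycle length 1

Answer: 1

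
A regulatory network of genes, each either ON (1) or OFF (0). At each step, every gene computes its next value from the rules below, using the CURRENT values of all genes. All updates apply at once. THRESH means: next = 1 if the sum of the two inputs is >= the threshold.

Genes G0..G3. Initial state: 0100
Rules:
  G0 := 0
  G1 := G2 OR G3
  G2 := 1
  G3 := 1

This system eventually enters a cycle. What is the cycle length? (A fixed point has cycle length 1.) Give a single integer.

Step 0: 0100
Step 1: G0=0(const) G1=G2|G3=0|0=0 G2=1(const) G3=1(const) -> 0011
Step 2: G0=0(const) G1=G2|G3=1|1=1 G2=1(const) G3=1(const) -> 0111
Step 3: G0=0(const) G1=G2|G3=1|1=1 G2=1(const) G3=1(const) -> 0111
State from step 3 equals state from step 2 -> cycle length 1

Answer: 1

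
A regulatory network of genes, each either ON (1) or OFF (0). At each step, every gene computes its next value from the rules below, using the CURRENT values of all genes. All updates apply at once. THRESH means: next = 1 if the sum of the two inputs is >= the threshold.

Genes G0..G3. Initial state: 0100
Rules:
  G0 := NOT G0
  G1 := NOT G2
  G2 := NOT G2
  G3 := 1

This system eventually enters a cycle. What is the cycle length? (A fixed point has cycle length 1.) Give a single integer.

Answer: 2

Derivation:
Step 0: 0100
Step 1: G0=NOT G0=NOT 0=1 G1=NOT G2=NOT 0=1 G2=NOT G2=NOT 0=1 G3=1(const) -> 1111
Step 2: G0=NOT G0=NOT 1=0 G1=NOT G2=NOT 1=0 G2=NOT G2=NOT 1=0 G3=1(const) -> 0001
Step 3: G0=NOT G0=NOT 0=1 G1=NOT G2=NOT 0=1 G2=NOT G2=NOT 0=1 G3=1(const) -> 1111
State from step 3 equals state from step 1 -> cycle length 2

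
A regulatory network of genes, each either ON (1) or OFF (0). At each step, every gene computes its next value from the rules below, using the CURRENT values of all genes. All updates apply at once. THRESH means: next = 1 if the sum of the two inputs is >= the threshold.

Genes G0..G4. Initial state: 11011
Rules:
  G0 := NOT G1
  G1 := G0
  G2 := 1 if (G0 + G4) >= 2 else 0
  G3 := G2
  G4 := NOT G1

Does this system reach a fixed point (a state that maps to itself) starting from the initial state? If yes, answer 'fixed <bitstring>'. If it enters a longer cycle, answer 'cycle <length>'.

Answer: cycle 4

Derivation:
Step 0: 11011
Step 1: G0=NOT G1=NOT 1=0 G1=G0=1 G2=(1+1>=2)=1 G3=G2=0 G4=NOT G1=NOT 1=0 -> 01100
Step 2: G0=NOT G1=NOT 1=0 G1=G0=0 G2=(0+0>=2)=0 G3=G2=1 G4=NOT G1=NOT 1=0 -> 00010
Step 3: G0=NOT G1=NOT 0=1 G1=G0=0 G2=(0+0>=2)=0 G3=G2=0 G4=NOT G1=NOT 0=1 -> 10001
Step 4: G0=NOT G1=NOT 0=1 G1=G0=1 G2=(1+1>=2)=1 G3=G2=0 G4=NOT G1=NOT 0=1 -> 11101
Step 5: G0=NOT G1=NOT 1=0 G1=G0=1 G2=(1+1>=2)=1 G3=G2=1 G4=NOT G1=NOT 1=0 -> 01110
Step 6: G0=NOT G1=NOT 1=0 G1=G0=0 G2=(0+0>=2)=0 G3=G2=1 G4=NOT G1=NOT 1=0 -> 00010
Cycle of length 4 starting at step 2 -> no fixed point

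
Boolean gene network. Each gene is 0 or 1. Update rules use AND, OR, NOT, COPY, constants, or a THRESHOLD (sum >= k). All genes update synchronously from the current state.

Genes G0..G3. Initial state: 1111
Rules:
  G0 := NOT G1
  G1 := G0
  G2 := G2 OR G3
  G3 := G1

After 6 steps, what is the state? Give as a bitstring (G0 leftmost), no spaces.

Step 1: G0=NOT G1=NOT 1=0 G1=G0=1 G2=G2|G3=1|1=1 G3=G1=1 -> 0111
Step 2: G0=NOT G1=NOT 1=0 G1=G0=0 G2=G2|G3=1|1=1 G3=G1=1 -> 0011
Step 3: G0=NOT G1=NOT 0=1 G1=G0=0 G2=G2|G3=1|1=1 G3=G1=0 -> 1010
Step 4: G0=NOT G1=NOT 0=1 G1=G0=1 G2=G2|G3=1|0=1 G3=G1=0 -> 1110
Step 5: G0=NOT G1=NOT 1=0 G1=G0=1 G2=G2|G3=1|0=1 G3=G1=1 -> 0111
Step 6: G0=NOT G1=NOT 1=0 G1=G0=0 G2=G2|G3=1|1=1 G3=G1=1 -> 0011

0011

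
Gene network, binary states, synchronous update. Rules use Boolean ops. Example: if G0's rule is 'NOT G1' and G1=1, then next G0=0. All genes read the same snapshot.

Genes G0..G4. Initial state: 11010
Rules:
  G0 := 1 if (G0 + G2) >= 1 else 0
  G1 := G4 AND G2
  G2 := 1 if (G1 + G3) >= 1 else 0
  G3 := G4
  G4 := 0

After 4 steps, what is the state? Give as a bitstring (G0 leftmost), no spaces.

Step 1: G0=(1+0>=1)=1 G1=G4&G2=0&0=0 G2=(1+1>=1)=1 G3=G4=0 G4=0(const) -> 10100
Step 2: G0=(1+1>=1)=1 G1=G4&G2=0&1=0 G2=(0+0>=1)=0 G3=G4=0 G4=0(const) -> 10000
Step 3: G0=(1+0>=1)=1 G1=G4&G2=0&0=0 G2=(0+0>=1)=0 G3=G4=0 G4=0(const) -> 10000
Step 4: G0=(1+0>=1)=1 G1=G4&G2=0&0=0 G2=(0+0>=1)=0 G3=G4=0 G4=0(const) -> 10000

10000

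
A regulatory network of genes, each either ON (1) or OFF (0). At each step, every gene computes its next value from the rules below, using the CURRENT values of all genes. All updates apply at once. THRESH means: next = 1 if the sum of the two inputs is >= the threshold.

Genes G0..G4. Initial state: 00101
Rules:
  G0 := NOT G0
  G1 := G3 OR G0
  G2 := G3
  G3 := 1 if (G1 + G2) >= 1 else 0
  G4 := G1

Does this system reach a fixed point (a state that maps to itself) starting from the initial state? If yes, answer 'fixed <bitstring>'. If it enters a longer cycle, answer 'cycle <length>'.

Answer: cycle 2

Derivation:
Step 0: 00101
Step 1: G0=NOT G0=NOT 0=1 G1=G3|G0=0|0=0 G2=G3=0 G3=(0+1>=1)=1 G4=G1=0 -> 10010
Step 2: G0=NOT G0=NOT 1=0 G1=G3|G0=1|1=1 G2=G3=1 G3=(0+0>=1)=0 G4=G1=0 -> 01100
Step 3: G0=NOT G0=NOT 0=1 G1=G3|G0=0|0=0 G2=G3=0 G3=(1+1>=1)=1 G4=G1=1 -> 10011
Step 4: G0=NOT G0=NOT 1=0 G1=G3|G0=1|1=1 G2=G3=1 G3=(0+0>=1)=0 G4=G1=0 -> 01100
Cycle of length 2 starting at step 2 -> no fixed point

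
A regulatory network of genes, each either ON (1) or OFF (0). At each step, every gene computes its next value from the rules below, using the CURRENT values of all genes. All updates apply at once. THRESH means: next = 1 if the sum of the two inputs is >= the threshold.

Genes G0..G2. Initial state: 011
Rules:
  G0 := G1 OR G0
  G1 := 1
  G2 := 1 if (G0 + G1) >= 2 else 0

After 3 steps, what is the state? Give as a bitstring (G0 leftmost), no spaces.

Step 1: G0=G1|G0=1|0=1 G1=1(const) G2=(0+1>=2)=0 -> 110
Step 2: G0=G1|G0=1|1=1 G1=1(const) G2=(1+1>=2)=1 -> 111
Step 3: G0=G1|G0=1|1=1 G1=1(const) G2=(1+1>=2)=1 -> 111

111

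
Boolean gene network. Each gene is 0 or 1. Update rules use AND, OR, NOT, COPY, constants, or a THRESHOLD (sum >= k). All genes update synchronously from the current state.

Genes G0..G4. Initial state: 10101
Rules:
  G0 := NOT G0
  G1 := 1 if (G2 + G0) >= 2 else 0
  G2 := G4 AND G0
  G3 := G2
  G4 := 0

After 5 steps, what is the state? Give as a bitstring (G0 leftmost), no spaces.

Step 1: G0=NOT G0=NOT 1=0 G1=(1+1>=2)=1 G2=G4&G0=1&1=1 G3=G2=1 G4=0(const) -> 01110
Step 2: G0=NOT G0=NOT 0=1 G1=(1+0>=2)=0 G2=G4&G0=0&0=0 G3=G2=1 G4=0(const) -> 10010
Step 3: G0=NOT G0=NOT 1=0 G1=(0+1>=2)=0 G2=G4&G0=0&1=0 G3=G2=0 G4=0(const) -> 00000
Step 4: G0=NOT G0=NOT 0=1 G1=(0+0>=2)=0 G2=G4&G0=0&0=0 G3=G2=0 G4=0(const) -> 10000
Step 5: G0=NOT G0=NOT 1=0 G1=(0+1>=2)=0 G2=G4&G0=0&1=0 G3=G2=0 G4=0(const) -> 00000

00000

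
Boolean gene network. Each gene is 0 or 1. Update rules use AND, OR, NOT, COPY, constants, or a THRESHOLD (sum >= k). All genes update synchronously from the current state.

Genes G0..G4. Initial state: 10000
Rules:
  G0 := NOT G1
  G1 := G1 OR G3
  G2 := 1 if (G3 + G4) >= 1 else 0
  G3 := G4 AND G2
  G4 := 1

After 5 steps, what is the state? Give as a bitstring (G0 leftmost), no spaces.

Step 1: G0=NOT G1=NOT 0=1 G1=G1|G3=0|0=0 G2=(0+0>=1)=0 G3=G4&G2=0&0=0 G4=1(const) -> 10001
Step 2: G0=NOT G1=NOT 0=1 G1=G1|G3=0|0=0 G2=(0+1>=1)=1 G3=G4&G2=1&0=0 G4=1(const) -> 10101
Step 3: G0=NOT G1=NOT 0=1 G1=G1|G3=0|0=0 G2=(0+1>=1)=1 G3=G4&G2=1&1=1 G4=1(const) -> 10111
Step 4: G0=NOT G1=NOT 0=1 G1=G1|G3=0|1=1 G2=(1+1>=1)=1 G3=G4&G2=1&1=1 G4=1(const) -> 11111
Step 5: G0=NOT G1=NOT 1=0 G1=G1|G3=1|1=1 G2=(1+1>=1)=1 G3=G4&G2=1&1=1 G4=1(const) -> 01111

01111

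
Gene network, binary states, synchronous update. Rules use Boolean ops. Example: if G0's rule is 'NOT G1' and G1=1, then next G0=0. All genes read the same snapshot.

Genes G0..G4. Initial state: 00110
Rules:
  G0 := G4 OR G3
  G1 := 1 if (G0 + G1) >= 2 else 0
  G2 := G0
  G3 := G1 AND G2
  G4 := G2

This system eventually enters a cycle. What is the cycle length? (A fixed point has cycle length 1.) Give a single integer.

Answer: 3

Derivation:
Step 0: 00110
Step 1: G0=G4|G3=0|1=1 G1=(0+0>=2)=0 G2=G0=0 G3=G1&G2=0&1=0 G4=G2=1 -> 10001
Step 2: G0=G4|G3=1|0=1 G1=(1+0>=2)=0 G2=G0=1 G3=G1&G2=0&0=0 G4=G2=0 -> 10100
Step 3: G0=G4|G3=0|0=0 G1=(1+0>=2)=0 G2=G0=1 G3=G1&G2=0&1=0 G4=G2=1 -> 00101
Step 4: G0=G4|G3=1|0=1 G1=(0+0>=2)=0 G2=G0=0 G3=G1&G2=0&1=0 G4=G2=1 -> 10001
State from step 4 equals state from step 1 -> cycle length 3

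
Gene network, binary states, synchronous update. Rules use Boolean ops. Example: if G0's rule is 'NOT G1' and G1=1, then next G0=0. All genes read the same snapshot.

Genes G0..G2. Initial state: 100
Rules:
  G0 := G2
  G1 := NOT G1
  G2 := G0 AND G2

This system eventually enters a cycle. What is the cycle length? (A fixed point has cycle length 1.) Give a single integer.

Step 0: 100
Step 1: G0=G2=0 G1=NOT G1=NOT 0=1 G2=G0&G2=1&0=0 -> 010
Step 2: G0=G2=0 G1=NOT G1=NOT 1=0 G2=G0&G2=0&0=0 -> 000
Step 3: G0=G2=0 G1=NOT G1=NOT 0=1 G2=G0&G2=0&0=0 -> 010
State from step 3 equals state from step 1 -> cycle length 2

Answer: 2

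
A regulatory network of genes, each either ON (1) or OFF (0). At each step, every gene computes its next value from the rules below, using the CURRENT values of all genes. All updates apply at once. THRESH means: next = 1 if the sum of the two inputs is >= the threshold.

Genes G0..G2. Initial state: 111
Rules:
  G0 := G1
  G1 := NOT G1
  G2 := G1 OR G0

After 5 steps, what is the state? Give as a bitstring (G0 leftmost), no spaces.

Step 1: G0=G1=1 G1=NOT G1=NOT 1=0 G2=G1|G0=1|1=1 -> 101
Step 2: G0=G1=0 G1=NOT G1=NOT 0=1 G2=G1|G0=0|1=1 -> 011
Step 3: G0=G1=1 G1=NOT G1=NOT 1=0 G2=G1|G0=1|0=1 -> 101
Step 4: G0=G1=0 G1=NOT G1=NOT 0=1 G2=G1|G0=0|1=1 -> 011
Step 5: G0=G1=1 G1=NOT G1=NOT 1=0 G2=G1|G0=1|0=1 -> 101

101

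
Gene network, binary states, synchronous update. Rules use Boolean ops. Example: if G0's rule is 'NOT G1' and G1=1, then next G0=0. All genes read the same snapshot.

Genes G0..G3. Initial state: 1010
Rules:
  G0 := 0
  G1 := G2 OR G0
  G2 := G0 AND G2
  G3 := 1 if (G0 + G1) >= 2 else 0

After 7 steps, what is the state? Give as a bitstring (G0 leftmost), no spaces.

Step 1: G0=0(const) G1=G2|G0=1|1=1 G2=G0&G2=1&1=1 G3=(1+0>=2)=0 -> 0110
Step 2: G0=0(const) G1=G2|G0=1|0=1 G2=G0&G2=0&1=0 G3=(0+1>=2)=0 -> 0100
Step 3: G0=0(const) G1=G2|G0=0|0=0 G2=G0&G2=0&0=0 G3=(0+1>=2)=0 -> 0000
Step 4: G0=0(const) G1=G2|G0=0|0=0 G2=G0&G2=0&0=0 G3=(0+0>=2)=0 -> 0000
Step 5: G0=0(const) G1=G2|G0=0|0=0 G2=G0&G2=0&0=0 G3=(0+0>=2)=0 -> 0000
Step 6: G0=0(const) G1=G2|G0=0|0=0 G2=G0&G2=0&0=0 G3=(0+0>=2)=0 -> 0000
Step 7: G0=0(const) G1=G2|G0=0|0=0 G2=G0&G2=0&0=0 G3=(0+0>=2)=0 -> 0000

0000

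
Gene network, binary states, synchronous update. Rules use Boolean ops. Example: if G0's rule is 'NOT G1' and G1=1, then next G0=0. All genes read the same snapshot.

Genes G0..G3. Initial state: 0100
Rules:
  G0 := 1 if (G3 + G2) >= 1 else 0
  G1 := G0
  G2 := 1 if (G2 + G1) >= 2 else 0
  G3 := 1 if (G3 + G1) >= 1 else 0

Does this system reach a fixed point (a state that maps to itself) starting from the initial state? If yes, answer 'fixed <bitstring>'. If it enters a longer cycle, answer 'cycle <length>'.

Step 0: 0100
Step 1: G0=(0+0>=1)=0 G1=G0=0 G2=(0+1>=2)=0 G3=(0+1>=1)=1 -> 0001
Step 2: G0=(1+0>=1)=1 G1=G0=0 G2=(0+0>=2)=0 G3=(1+0>=1)=1 -> 1001
Step 3: G0=(1+0>=1)=1 G1=G0=1 G2=(0+0>=2)=0 G3=(1+0>=1)=1 -> 1101
Step 4: G0=(1+0>=1)=1 G1=G0=1 G2=(0+1>=2)=0 G3=(1+1>=1)=1 -> 1101
Fixed point reached at step 3: 1101

Answer: fixed 1101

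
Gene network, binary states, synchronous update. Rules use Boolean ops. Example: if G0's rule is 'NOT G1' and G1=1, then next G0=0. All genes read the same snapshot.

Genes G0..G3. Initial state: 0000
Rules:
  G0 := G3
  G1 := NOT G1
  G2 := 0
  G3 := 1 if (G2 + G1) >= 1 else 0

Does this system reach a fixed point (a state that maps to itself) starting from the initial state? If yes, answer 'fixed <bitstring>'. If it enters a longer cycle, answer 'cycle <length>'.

Answer: cycle 2

Derivation:
Step 0: 0000
Step 1: G0=G3=0 G1=NOT G1=NOT 0=1 G2=0(const) G3=(0+0>=1)=0 -> 0100
Step 2: G0=G3=0 G1=NOT G1=NOT 1=0 G2=0(const) G3=(0+1>=1)=1 -> 0001
Step 3: G0=G3=1 G1=NOT G1=NOT 0=1 G2=0(const) G3=(0+0>=1)=0 -> 1100
Step 4: G0=G3=0 G1=NOT G1=NOT 1=0 G2=0(const) G3=(0+1>=1)=1 -> 0001
Cycle of length 2 starting at step 2 -> no fixed point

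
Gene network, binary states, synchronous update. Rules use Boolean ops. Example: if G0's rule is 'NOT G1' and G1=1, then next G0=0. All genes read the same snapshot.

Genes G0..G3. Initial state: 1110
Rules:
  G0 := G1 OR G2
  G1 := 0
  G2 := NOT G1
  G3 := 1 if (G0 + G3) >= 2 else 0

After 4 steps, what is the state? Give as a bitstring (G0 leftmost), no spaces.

Step 1: G0=G1|G2=1|1=1 G1=0(const) G2=NOT G1=NOT 1=0 G3=(1+0>=2)=0 -> 1000
Step 2: G0=G1|G2=0|0=0 G1=0(const) G2=NOT G1=NOT 0=1 G3=(1+0>=2)=0 -> 0010
Step 3: G0=G1|G2=0|1=1 G1=0(const) G2=NOT G1=NOT 0=1 G3=(0+0>=2)=0 -> 1010
Step 4: G0=G1|G2=0|1=1 G1=0(const) G2=NOT G1=NOT 0=1 G3=(1+0>=2)=0 -> 1010

1010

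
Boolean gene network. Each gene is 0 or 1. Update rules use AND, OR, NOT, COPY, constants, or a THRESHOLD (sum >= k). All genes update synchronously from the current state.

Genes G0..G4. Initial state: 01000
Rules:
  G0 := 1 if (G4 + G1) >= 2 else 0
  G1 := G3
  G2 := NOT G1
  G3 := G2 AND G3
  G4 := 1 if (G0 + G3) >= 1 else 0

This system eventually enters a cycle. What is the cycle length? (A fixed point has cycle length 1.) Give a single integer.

Answer: 1

Derivation:
Step 0: 01000
Step 1: G0=(0+1>=2)=0 G1=G3=0 G2=NOT G1=NOT 1=0 G3=G2&G3=0&0=0 G4=(0+0>=1)=0 -> 00000
Step 2: G0=(0+0>=2)=0 G1=G3=0 G2=NOT G1=NOT 0=1 G3=G2&G3=0&0=0 G4=(0+0>=1)=0 -> 00100
Step 3: G0=(0+0>=2)=0 G1=G3=0 G2=NOT G1=NOT 0=1 G3=G2&G3=1&0=0 G4=(0+0>=1)=0 -> 00100
State from step 3 equals state from step 2 -> cycle length 1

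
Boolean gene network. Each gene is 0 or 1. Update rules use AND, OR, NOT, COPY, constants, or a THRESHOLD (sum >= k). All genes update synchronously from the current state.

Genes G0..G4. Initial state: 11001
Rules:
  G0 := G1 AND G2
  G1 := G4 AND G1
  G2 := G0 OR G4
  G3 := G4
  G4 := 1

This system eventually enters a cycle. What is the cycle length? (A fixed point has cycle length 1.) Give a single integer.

Step 0: 11001
Step 1: G0=G1&G2=1&0=0 G1=G4&G1=1&1=1 G2=G0|G4=1|1=1 G3=G4=1 G4=1(const) -> 01111
Step 2: G0=G1&G2=1&1=1 G1=G4&G1=1&1=1 G2=G0|G4=0|1=1 G3=G4=1 G4=1(const) -> 11111
Step 3: G0=G1&G2=1&1=1 G1=G4&G1=1&1=1 G2=G0|G4=1|1=1 G3=G4=1 G4=1(const) -> 11111
State from step 3 equals state from step 2 -> cycle length 1

Answer: 1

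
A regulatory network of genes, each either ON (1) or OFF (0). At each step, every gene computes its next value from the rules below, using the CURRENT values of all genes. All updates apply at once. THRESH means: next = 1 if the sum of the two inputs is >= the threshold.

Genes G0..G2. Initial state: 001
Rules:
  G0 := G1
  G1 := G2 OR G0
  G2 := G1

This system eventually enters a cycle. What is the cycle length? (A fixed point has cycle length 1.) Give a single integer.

Answer: 2

Derivation:
Step 0: 001
Step 1: G0=G1=0 G1=G2|G0=1|0=1 G2=G1=0 -> 010
Step 2: G0=G1=1 G1=G2|G0=0|0=0 G2=G1=1 -> 101
Step 3: G0=G1=0 G1=G2|G0=1|1=1 G2=G1=0 -> 010
State from step 3 equals state from step 1 -> cycle length 2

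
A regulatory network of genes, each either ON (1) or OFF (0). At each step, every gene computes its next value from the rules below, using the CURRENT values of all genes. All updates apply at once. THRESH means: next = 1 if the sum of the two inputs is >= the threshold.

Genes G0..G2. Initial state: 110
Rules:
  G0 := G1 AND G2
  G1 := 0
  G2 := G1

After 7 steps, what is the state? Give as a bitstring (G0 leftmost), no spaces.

Step 1: G0=G1&G2=1&0=0 G1=0(const) G2=G1=1 -> 001
Step 2: G0=G1&G2=0&1=0 G1=0(const) G2=G1=0 -> 000
Step 3: G0=G1&G2=0&0=0 G1=0(const) G2=G1=0 -> 000
Step 4: G0=G1&G2=0&0=0 G1=0(const) G2=G1=0 -> 000
Step 5: G0=G1&G2=0&0=0 G1=0(const) G2=G1=0 -> 000
Step 6: G0=G1&G2=0&0=0 G1=0(const) G2=G1=0 -> 000
Step 7: G0=G1&G2=0&0=0 G1=0(const) G2=G1=0 -> 000

000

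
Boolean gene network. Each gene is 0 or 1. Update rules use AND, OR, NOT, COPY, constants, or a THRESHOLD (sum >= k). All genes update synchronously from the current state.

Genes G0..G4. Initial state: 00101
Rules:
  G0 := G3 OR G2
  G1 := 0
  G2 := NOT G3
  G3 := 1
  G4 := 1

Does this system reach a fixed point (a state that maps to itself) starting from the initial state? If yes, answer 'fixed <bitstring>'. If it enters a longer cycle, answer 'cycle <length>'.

Step 0: 00101
Step 1: G0=G3|G2=0|1=1 G1=0(const) G2=NOT G3=NOT 0=1 G3=1(const) G4=1(const) -> 10111
Step 2: G0=G3|G2=1|1=1 G1=0(const) G2=NOT G3=NOT 1=0 G3=1(const) G4=1(const) -> 10011
Step 3: G0=G3|G2=1|0=1 G1=0(const) G2=NOT G3=NOT 1=0 G3=1(const) G4=1(const) -> 10011
Fixed point reached at step 2: 10011

Answer: fixed 10011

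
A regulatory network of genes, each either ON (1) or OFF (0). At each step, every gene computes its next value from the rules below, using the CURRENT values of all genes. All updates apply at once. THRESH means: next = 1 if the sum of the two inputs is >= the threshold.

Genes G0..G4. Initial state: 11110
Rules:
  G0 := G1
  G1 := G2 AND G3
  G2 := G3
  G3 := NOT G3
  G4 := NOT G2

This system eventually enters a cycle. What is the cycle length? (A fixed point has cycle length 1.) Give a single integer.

Answer: 2

Derivation:
Step 0: 11110
Step 1: G0=G1=1 G1=G2&G3=1&1=1 G2=G3=1 G3=NOT G3=NOT 1=0 G4=NOT G2=NOT 1=0 -> 11100
Step 2: G0=G1=1 G1=G2&G3=1&0=0 G2=G3=0 G3=NOT G3=NOT 0=1 G4=NOT G2=NOT 1=0 -> 10010
Step 3: G0=G1=0 G1=G2&G3=0&1=0 G2=G3=1 G3=NOT G3=NOT 1=0 G4=NOT G2=NOT 0=1 -> 00101
Step 4: G0=G1=0 G1=G2&G3=1&0=0 G2=G3=0 G3=NOT G3=NOT 0=1 G4=NOT G2=NOT 1=0 -> 00010
Step 5: G0=G1=0 G1=G2&G3=0&1=0 G2=G3=1 G3=NOT G3=NOT 1=0 G4=NOT G2=NOT 0=1 -> 00101
State from step 5 equals state from step 3 -> cycle length 2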